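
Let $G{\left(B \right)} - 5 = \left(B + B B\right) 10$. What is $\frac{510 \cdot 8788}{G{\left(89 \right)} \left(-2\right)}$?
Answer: $- \frac{448188}{16021} \approx -27.975$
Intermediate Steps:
$G{\left(B \right)} = 5 + 10 B + 10 B^{2}$ ($G{\left(B \right)} = 5 + \left(B + B B\right) 10 = 5 + \left(B + B^{2}\right) 10 = 5 + \left(10 B + 10 B^{2}\right) = 5 + 10 B + 10 B^{2}$)
$\frac{510 \cdot 8788}{G{\left(89 \right)} \left(-2\right)} = \frac{510 \cdot 8788}{\left(5 + 10 \cdot 89 + 10 \cdot 89^{2}\right) \left(-2\right)} = \frac{4481880}{\left(5 + 890 + 10 \cdot 7921\right) \left(-2\right)} = \frac{4481880}{\left(5 + 890 + 79210\right) \left(-2\right)} = \frac{4481880}{80105 \left(-2\right)} = \frac{4481880}{-160210} = 4481880 \left(- \frac{1}{160210}\right) = - \frac{448188}{16021}$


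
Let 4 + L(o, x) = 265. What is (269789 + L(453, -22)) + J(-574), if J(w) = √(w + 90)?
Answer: 270050 + 22*I ≈ 2.7005e+5 + 22.0*I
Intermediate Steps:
L(o, x) = 261 (L(o, x) = -4 + 265 = 261)
J(w) = √(90 + w)
(269789 + L(453, -22)) + J(-574) = (269789 + 261) + √(90 - 574) = 270050 + √(-484) = 270050 + 22*I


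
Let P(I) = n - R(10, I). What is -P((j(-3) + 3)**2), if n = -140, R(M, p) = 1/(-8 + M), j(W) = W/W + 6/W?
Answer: 281/2 ≈ 140.50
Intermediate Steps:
j(W) = 1 + 6/W
P(I) = -281/2 (P(I) = -140 - 1/(-8 + 10) = -140 - 1/2 = -281/2)
-P((j(-3) + 3)**2) = -1*(-281/2) = 281/2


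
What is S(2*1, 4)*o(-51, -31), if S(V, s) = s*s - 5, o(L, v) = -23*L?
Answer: 12903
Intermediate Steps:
S(V, s) = -5 + s**2 (S(V, s) = s**2 - 5 = -5 + s**2)
S(2*1, 4)*o(-51, -31) = (-5 + 4**2)*(-23*(-51)) = (-5 + 16)*1173 = 11*1173 = 12903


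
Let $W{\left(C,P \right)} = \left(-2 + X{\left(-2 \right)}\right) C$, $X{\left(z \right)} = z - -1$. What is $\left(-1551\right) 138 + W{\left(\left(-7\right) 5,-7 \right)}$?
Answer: $-213933$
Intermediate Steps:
$X{\left(z \right)} = 1 + z$ ($X{\left(z \right)} = z + 1 = 1 + z$)
$W{\left(C,P \right)} = - 3 C$ ($W{\left(C,P \right)} = \left(-2 + \left(1 - 2\right)\right) C = \left(-2 - 1\right) C = - 3 C$)
$\left(-1551\right) 138 + W{\left(\left(-7\right) 5,-7 \right)} = \left(-1551\right) 138 - 3 \left(\left(-7\right) 5\right) = -214038 - -105 = -214038 + 105 = -213933$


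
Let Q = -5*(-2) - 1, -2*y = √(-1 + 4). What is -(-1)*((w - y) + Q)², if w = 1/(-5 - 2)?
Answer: 15523/196 + 62*√3/7 ≈ 94.540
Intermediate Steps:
y = -√3/2 (y = -√(-1 + 4)/2 = -√3/2 ≈ -0.86602)
Q = 9 (Q = 10 - 1 = 9)
w = -⅐ (w = 1/(-7) = -⅐ ≈ -0.14286)
-(-1)*((w - y) + Q)² = -(-1)*((-⅐ - (-1)*√3/2) + 9)² = -(-1)*((-⅐ + √3/2) + 9)² = -(-1)*(62/7 + √3/2)² = (62/7 + √3/2)²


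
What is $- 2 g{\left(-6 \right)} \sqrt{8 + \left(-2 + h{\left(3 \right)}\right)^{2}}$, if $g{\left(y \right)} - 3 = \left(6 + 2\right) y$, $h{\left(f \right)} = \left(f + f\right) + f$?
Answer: $90 \sqrt{57} \approx 679.49$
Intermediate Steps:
$h{\left(f \right)} = 3 f$ ($h{\left(f \right)} = 2 f + f = 3 f$)
$g{\left(y \right)} = 3 + 8 y$ ($g{\left(y \right)} = 3 + \left(6 + 2\right) y = 3 + 8 y$)
$- 2 g{\left(-6 \right)} \sqrt{8 + \left(-2 + h{\left(3 \right)}\right)^{2}} = - 2 \left(3 + 8 \left(-6\right)\right) \sqrt{8 + \left(-2 + 3 \cdot 3\right)^{2}} = - 2 \left(3 - 48\right) \sqrt{8 + \left(-2 + 9\right)^{2}} = \left(-2\right) \left(-45\right) \sqrt{8 + 7^{2}} = 90 \sqrt{8 + 49} = 90 \sqrt{57}$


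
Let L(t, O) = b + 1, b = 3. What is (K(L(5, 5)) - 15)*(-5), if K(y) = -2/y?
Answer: 155/2 ≈ 77.500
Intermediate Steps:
L(t, O) = 4 (L(t, O) = 3 + 1 = 4)
(K(L(5, 5)) - 15)*(-5) = (-2/4 - 15)*(-5) = (-2*¼ - 15)*(-5) = (-½ - 15)*(-5) = -31/2*(-5) = 155/2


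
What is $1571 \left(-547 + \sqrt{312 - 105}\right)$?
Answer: $-859337 + 4713 \sqrt{23} \approx -8.3673 \cdot 10^{5}$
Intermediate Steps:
$1571 \left(-547 + \sqrt{312 - 105}\right) = 1571 \left(-547 + \sqrt{207}\right) = 1571 \left(-547 + 3 \sqrt{23}\right) = -859337 + 4713 \sqrt{23}$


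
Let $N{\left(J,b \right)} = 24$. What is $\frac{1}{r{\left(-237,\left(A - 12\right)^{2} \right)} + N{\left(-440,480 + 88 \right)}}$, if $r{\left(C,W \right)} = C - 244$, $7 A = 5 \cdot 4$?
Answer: $- \frac{1}{457} \approx -0.0021882$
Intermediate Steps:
$A = \frac{20}{7}$ ($A = \frac{5 \cdot 4}{7} = \frac{1}{7} \cdot 20 = \frac{20}{7} \approx 2.8571$)
$r{\left(C,W \right)} = -244 + C$
$\frac{1}{r{\left(-237,\left(A - 12\right)^{2} \right)} + N{\left(-440,480 + 88 \right)}} = \frac{1}{\left(-244 - 237\right) + 24} = \frac{1}{-481 + 24} = \frac{1}{-457} = - \frac{1}{457}$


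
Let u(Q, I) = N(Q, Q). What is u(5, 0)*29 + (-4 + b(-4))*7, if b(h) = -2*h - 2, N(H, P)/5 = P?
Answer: 739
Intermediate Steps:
N(H, P) = 5*P
u(Q, I) = 5*Q
b(h) = -2 - 2*h
u(5, 0)*29 + (-4 + b(-4))*7 = (5*5)*29 + (-4 + (-2 - 2*(-4)))*7 = 25*29 + (-4 + (-2 + 8))*7 = 725 + (-4 + 6)*7 = 725 + 2*7 = 725 + 14 = 739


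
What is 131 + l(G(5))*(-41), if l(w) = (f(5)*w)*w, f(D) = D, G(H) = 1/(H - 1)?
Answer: 1891/16 ≈ 118.19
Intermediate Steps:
G(H) = 1/(-1 + H)
l(w) = 5*w² (l(w) = (5*w)*w = 5*w²)
131 + l(G(5))*(-41) = 131 + (5*(1/(-1 + 5))²)*(-41) = 131 + (5*(1/4)²)*(-41) = 131 + (5*(¼)²)*(-41) = 131 + (5*(1/16))*(-41) = 131 + (5/16)*(-41) = 131 - 205/16 = 1891/16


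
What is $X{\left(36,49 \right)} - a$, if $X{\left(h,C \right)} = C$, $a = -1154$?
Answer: $1203$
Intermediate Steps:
$X{\left(36,49 \right)} - a = 49 - -1154 = 49 + 1154 = 1203$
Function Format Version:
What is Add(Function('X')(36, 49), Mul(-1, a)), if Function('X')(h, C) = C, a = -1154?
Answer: 1203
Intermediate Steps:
Add(Function('X')(36, 49), Mul(-1, a)) = Add(49, Mul(-1, -1154)) = Add(49, 1154) = 1203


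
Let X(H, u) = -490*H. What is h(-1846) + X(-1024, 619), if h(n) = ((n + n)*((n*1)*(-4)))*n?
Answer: 50325651648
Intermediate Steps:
h(n) = -8*n**3 (h(n) = ((2*n)*(n*(-4)))*n = ((2*n)*(-4*n))*n = (-8*n**2)*n = -8*n**3)
h(-1846) + X(-1024, 619) = -8*(-1846)**3 - 490*(-1024) = -8*(-6290643736) + 501760 = 50325149888 + 501760 = 50325651648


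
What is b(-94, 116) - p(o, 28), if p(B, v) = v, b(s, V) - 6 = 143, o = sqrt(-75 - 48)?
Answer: 121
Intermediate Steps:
o = I*sqrt(123) (o = sqrt(-123) = I*sqrt(123) ≈ 11.091*I)
b(s, V) = 149 (b(s, V) = 6 + 143 = 149)
b(-94, 116) - p(o, 28) = 149 - 1*28 = 149 - 28 = 121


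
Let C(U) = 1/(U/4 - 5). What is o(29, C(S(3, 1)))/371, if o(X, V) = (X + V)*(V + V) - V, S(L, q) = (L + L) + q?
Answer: -2932/62699 ≈ -0.046763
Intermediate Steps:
S(L, q) = q + 2*L (S(L, q) = 2*L + q = q + 2*L)
C(U) = 1/(-5 + U/4) (C(U) = 1/(U*(¼) - 5) = 1/(U/4 - 5) = 1/(-5 + U/4))
o(X, V) = -V + 2*V*(V + X) (o(X, V) = (V + X)*(2*V) - V = 2*V*(V + X) - V = -V + 2*V*(V + X))
o(29, C(S(3, 1)))/371 = ((4/(-20 + (1 + 2*3)))*(-1 + 2*(4/(-20 + (1 + 2*3))) + 2*29))/371 = ((4/(-20 + (1 + 6)))*(-1 + 2*(4/(-20 + (1 + 6))) + 58))*(1/371) = ((4/(-20 + 7))*(-1 + 2*(4/(-20 + 7)) + 58))*(1/371) = ((4/(-13))*(-1 + 2*(4/(-13)) + 58))*(1/371) = ((4*(-1/13))*(-1 + 2*(4*(-1/13)) + 58))*(1/371) = -4*(-1 + 2*(-4/13) + 58)/13*(1/371) = -4*(-1 - 8/13 + 58)/13*(1/371) = -4/13*733/13*(1/371) = -2932/169*1/371 = -2932/62699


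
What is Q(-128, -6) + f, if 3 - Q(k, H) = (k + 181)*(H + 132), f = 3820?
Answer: -2855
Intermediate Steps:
Q(k, H) = 3 - (132 + H)*(181 + k) (Q(k, H) = 3 - (k + 181)*(H + 132) = 3 - (181 + k)*(132 + H) = 3 - (132 + H)*(181 + k))
Q(-128, -6) + f = (-23889 - 181*(-6) - 132*(-128) - 1*(-6)*(-128)) + 3820 = (-23889 + 1086 + 16896 - 768) + 3820 = -6675 + 3820 = -2855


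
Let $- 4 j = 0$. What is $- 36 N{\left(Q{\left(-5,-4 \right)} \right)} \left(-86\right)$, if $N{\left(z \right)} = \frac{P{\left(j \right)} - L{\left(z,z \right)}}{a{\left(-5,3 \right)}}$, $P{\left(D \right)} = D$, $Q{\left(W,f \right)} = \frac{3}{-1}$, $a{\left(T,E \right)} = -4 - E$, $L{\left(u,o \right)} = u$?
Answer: $- \frac{9288}{7} \approx -1326.9$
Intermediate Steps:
$Q{\left(W,f \right)} = -3$ ($Q{\left(W,f \right)} = 3 \left(-1\right) = -3$)
$j = 0$ ($j = \left(- \frac{1}{4}\right) 0 = 0$)
$N{\left(z \right)} = \frac{z}{7}$ ($N{\left(z \right)} = \frac{0 - z}{-4 - 3} = \frac{\left(-1\right) z}{-4 - 3} = \frac{\left(-1\right) z}{-7} = - z \left(- \frac{1}{7}\right) = \frac{z}{7}$)
$- 36 N{\left(Q{\left(-5,-4 \right)} \right)} \left(-86\right) = - 36 \cdot \frac{1}{7} \left(-3\right) \left(-86\right) = \left(-36\right) \left(- \frac{3}{7}\right) \left(-86\right) = \frac{108}{7} \left(-86\right) = - \frac{9288}{7}$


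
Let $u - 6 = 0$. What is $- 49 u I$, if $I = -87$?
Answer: $25578$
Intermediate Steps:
$u = 6$ ($u = 6 + 0 = 6$)
$- 49 u I = - 49 \cdot 6 \left(-87\right) = \left(-49\right) \left(-522\right) = 25578$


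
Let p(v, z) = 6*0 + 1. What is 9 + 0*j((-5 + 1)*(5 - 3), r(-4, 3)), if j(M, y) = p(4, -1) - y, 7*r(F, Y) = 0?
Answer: 9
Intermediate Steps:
p(v, z) = 1 (p(v, z) = 0 + 1 = 1)
r(F, Y) = 0 (r(F, Y) = (⅐)*0 = 0)
j(M, y) = 1 - y
9 + 0*j((-5 + 1)*(5 - 3), r(-4, 3)) = 9 + 0*(1 - 1*0) = 9 + 0*(1 + 0) = 9 + 0*1 = 9 + 0 = 9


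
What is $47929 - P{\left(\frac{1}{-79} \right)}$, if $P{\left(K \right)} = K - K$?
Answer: $47929$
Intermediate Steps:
$P{\left(K \right)} = 0$
$47929 - P{\left(\frac{1}{-79} \right)} = 47929 - 0 = 47929 + 0 = 47929$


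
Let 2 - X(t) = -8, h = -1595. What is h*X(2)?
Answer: -15950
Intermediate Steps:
X(t) = 10 (X(t) = 2 - 1*(-8) = 2 + 8 = 10)
h*X(2) = -1595*10 = -15950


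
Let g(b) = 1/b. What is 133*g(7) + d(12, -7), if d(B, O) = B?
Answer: 31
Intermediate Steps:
133*g(7) + d(12, -7) = 133/7 + 12 = 133*(⅐) + 12 = 19 + 12 = 31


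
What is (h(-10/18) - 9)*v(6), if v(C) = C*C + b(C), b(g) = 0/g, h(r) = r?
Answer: -344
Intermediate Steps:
b(g) = 0
v(C) = C² (v(C) = C*C + 0 = C² + 0 = C²)
(h(-10/18) - 9)*v(6) = (-10/18 - 9)*6² = (-10*1/18 - 9)*36 = (-5/9 - 9)*36 = -86/9*36 = -344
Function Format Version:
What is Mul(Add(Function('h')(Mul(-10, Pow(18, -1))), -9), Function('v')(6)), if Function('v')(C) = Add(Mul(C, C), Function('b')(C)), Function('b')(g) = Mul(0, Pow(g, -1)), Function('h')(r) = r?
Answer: -344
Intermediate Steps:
Function('b')(g) = 0
Function('v')(C) = Pow(C, 2) (Function('v')(C) = Add(Mul(C, C), 0) = Add(Pow(C, 2), 0) = Pow(C, 2))
Mul(Add(Function('h')(Mul(-10, Pow(18, -1))), -9), Function('v')(6)) = Mul(Add(Mul(-10, Pow(18, -1)), -9), Pow(6, 2)) = Mul(Add(Mul(-10, Rational(1, 18)), -9), 36) = Mul(Add(Rational(-5, 9), -9), 36) = Mul(Rational(-86, 9), 36) = -344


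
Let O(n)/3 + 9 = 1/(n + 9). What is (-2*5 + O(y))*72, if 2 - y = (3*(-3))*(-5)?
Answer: -45396/17 ≈ -2670.4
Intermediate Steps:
y = -43 (y = 2 - 3*(-3)*(-5) = 2 - (-9)*(-5) = 2 - 1*45 = 2 - 45 = -43)
O(n) = -27 + 3/(9 + n) (O(n) = -27 + 3/(n + 9) = -27 + 3/(9 + n))
(-2*5 + O(y))*72 = (-2*5 + 3*(-80 - 9*(-43))/(9 - 43))*72 = (-10 + 3*(-80 + 387)/(-34))*72 = (-10 + 3*(-1/34)*307)*72 = (-10 - 921/34)*72 = -1261/34*72 = -45396/17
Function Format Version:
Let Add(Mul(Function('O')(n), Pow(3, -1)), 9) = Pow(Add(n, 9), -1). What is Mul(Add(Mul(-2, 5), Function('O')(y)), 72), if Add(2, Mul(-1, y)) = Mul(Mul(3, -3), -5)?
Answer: Rational(-45396, 17) ≈ -2670.4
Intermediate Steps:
y = -43 (y = Add(2, Mul(-1, Mul(Mul(3, -3), -5))) = Add(2, Mul(-1, Mul(-9, -5))) = Add(2, Mul(-1, 45)) = Add(2, -45) = -43)
Function('O')(n) = Add(-27, Mul(3, Pow(Add(9, n), -1))) (Function('O')(n) = Add(-27, Mul(3, Pow(Add(n, 9), -1))) = Add(-27, Mul(3, Pow(Add(9, n), -1))))
Mul(Add(Mul(-2, 5), Function('O')(y)), 72) = Mul(Add(Mul(-2, 5), Mul(3, Pow(Add(9, -43), -1), Add(-80, Mul(-9, -43)))), 72) = Mul(Add(-10, Mul(3, Pow(-34, -1), Add(-80, 387))), 72) = Mul(Add(-10, Mul(3, Rational(-1, 34), 307)), 72) = Mul(Add(-10, Rational(-921, 34)), 72) = Mul(Rational(-1261, 34), 72) = Rational(-45396, 17)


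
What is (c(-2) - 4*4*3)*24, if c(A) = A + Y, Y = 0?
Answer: -1200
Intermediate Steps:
c(A) = A (c(A) = A + 0 = A)
(c(-2) - 4*4*3)*24 = (-2 - 4*4*3)*24 = (-2 - 16*3)*24 = (-2 - 48)*24 = -50*24 = -1200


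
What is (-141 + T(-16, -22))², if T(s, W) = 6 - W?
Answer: 12769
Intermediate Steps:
(-141 + T(-16, -22))² = (-141 + (6 - 1*(-22)))² = (-141 + (6 + 22))² = (-141 + 28)² = (-113)² = 12769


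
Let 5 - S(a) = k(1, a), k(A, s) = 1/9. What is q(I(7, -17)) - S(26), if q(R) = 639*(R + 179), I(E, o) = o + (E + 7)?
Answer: 1012132/9 ≈ 1.1246e+5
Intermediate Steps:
k(A, s) = 1/9
S(a) = 44/9 (S(a) = 5 - 1*1/9 = 5 - 1/9 = 44/9)
I(E, o) = 7 + E + o (I(E, o) = o + (7 + E) = 7 + E + o)
q(R) = 114381 + 639*R (q(R) = 639*(179 + R) = 114381 + 639*R)
q(I(7, -17)) - S(26) = (114381 + 639*(7 + 7 - 17)) - 1*44/9 = (114381 + 639*(-3)) - 44/9 = (114381 - 1917) - 44/9 = 112464 - 44/9 = 1012132/9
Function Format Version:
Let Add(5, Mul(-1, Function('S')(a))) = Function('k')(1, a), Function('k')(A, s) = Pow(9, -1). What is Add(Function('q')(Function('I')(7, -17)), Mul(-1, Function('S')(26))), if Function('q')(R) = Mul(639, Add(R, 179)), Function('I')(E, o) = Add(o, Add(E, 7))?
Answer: Rational(1012132, 9) ≈ 1.1246e+5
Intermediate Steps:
Function('k')(A, s) = Rational(1, 9)
Function('S')(a) = Rational(44, 9) (Function('S')(a) = Add(5, Mul(-1, Rational(1, 9))) = Add(5, Rational(-1, 9)) = Rational(44, 9))
Function('I')(E, o) = Add(7, E, o) (Function('I')(E, o) = Add(o, Add(7, E)) = Add(7, E, o))
Function('q')(R) = Add(114381, Mul(639, R)) (Function('q')(R) = Mul(639, Add(179, R)) = Add(114381, Mul(639, R)))
Add(Function('q')(Function('I')(7, -17)), Mul(-1, Function('S')(26))) = Add(Add(114381, Mul(639, Add(7, 7, -17))), Mul(-1, Rational(44, 9))) = Add(Add(114381, Mul(639, -3)), Rational(-44, 9)) = Add(Add(114381, -1917), Rational(-44, 9)) = Add(112464, Rational(-44, 9)) = Rational(1012132, 9)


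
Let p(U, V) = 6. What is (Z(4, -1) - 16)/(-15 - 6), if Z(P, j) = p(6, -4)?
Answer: 10/21 ≈ 0.47619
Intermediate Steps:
Z(P, j) = 6
(Z(4, -1) - 16)/(-15 - 6) = (6 - 16)/(-15 - 6) = -10/(-21) = -1/21*(-10) = 10/21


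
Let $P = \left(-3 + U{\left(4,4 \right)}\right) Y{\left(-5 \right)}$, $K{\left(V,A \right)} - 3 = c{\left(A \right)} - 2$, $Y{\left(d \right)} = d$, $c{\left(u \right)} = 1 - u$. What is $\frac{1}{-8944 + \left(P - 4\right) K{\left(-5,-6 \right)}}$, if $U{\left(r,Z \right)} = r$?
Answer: $- \frac{1}{9016} \approx -0.00011091$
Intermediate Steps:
$K{\left(V,A \right)} = 2 - A$ ($K{\left(V,A \right)} = 3 - \left(1 + A\right) = 2 - A$)
$P = -5$ ($P = \left(-3 + 4\right) \left(-5\right) = 1 \left(-5\right) = -5$)
$\frac{1}{-8944 + \left(P - 4\right) K{\left(-5,-6 \right)}} = \frac{1}{-8944 + \left(-5 - 4\right) \left(2 - -6\right)} = \frac{1}{-8944 - 9 \left(2 + 6\right)} = \frac{1}{-8944 - 72} = \frac{1}{-9016} = - \frac{1}{9016}$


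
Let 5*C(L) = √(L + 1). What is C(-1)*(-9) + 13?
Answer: 13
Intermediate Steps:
C(L) = √(1 + L)/5 (C(L) = √(L + 1)/5 = √(1 + L)/5)
C(-1)*(-9) + 13 = (√(1 - 1)/5)*(-9) + 13 = (√0/5)*(-9) + 13 = ((⅕)*0)*(-9) + 13 = 0*(-9) + 13 = 0 + 13 = 13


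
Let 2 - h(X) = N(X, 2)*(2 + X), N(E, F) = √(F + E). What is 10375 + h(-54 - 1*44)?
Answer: 10377 + 384*I*√6 ≈ 10377.0 + 940.6*I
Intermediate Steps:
N(E, F) = √(E + F)
h(X) = 2 - (2 + X)^(3/2) (h(X) = 2 - √(X + 2)*(2 + X) = 2 - √(2 + X)*(2 + X) = 2 - (2 + X)^(3/2))
10375 + h(-54 - 1*44) = 10375 + (2 - 2*√(2 + (-54 - 1*44)) - (-54 - 1*44)*√(2 + (-54 - 1*44))) = 10375 + (2 - 2*√(2 + (-54 - 44)) - (-54 - 44)*√(2 + (-54 - 44))) = 10375 + (2 - 2*√(2 - 98) - 1*(-98)*√(2 - 98)) = 10375 + (2 - 8*I*√6 - 1*(-98)*√(-96)) = 10375 + (2 - 8*I*√6 - 1*(-98)*4*I*√6) = 10375 + (2 - 8*I*√6 + 392*I*√6) = 10375 + (2 + 384*I*√6) = 10377 + 384*I*√6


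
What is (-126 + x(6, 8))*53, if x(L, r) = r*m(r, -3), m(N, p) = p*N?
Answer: -16854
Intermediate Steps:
m(N, p) = N*p
x(L, r) = -3*r**2 (x(L, r) = r*(r*(-3)) = r*(-3*r) = -3*r**2)
(-126 + x(6, 8))*53 = (-126 - 3*8**2)*53 = (-126 - 3*64)*53 = (-126 - 192)*53 = -318*53 = -16854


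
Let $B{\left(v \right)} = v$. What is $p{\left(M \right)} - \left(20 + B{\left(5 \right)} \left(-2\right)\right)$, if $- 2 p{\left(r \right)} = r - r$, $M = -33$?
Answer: $-10$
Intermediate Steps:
$p{\left(r \right)} = 0$ ($p{\left(r \right)} = - \frac{r - r}{2} = \left(- \frac{1}{2}\right) 0 = 0$)
$p{\left(M \right)} - \left(20 + B{\left(5 \right)} \left(-2\right)\right) = 0 - \left(20 + 5 \left(-2\right)\right) = 0 - \left(20 - 10\right) = 0 - 10 = -10$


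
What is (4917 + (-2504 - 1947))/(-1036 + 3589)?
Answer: 466/2553 ≈ 0.18253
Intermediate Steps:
(4917 + (-2504 - 1947))/(-1036 + 3589) = (4917 - 4451)/2553 = 466*(1/2553) = 466/2553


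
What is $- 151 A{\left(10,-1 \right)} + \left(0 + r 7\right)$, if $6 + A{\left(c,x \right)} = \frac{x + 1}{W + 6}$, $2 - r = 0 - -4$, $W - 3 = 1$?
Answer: $892$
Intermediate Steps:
$W = 4$ ($W = 3 + 1 = 4$)
$r = -2$ ($r = 2 - \left(0 - -4\right) = 2 - \left(0 + 4\right) = 2 - 4 = -2$)
$A{\left(c,x \right)} = - \frac{59}{10} + \frac{x}{10}$ ($A{\left(c,x \right)} = -6 + \frac{x + 1}{4 + 6} = -6 + \frac{1 + x}{10} = -6 + \left(1 + x\right) \frac{1}{10} = -6 + \left(\frac{1}{10} + \frac{x}{10}\right) = - \frac{59}{10} + \frac{x}{10}$)
$- 151 A{\left(10,-1 \right)} + \left(0 + r 7\right) = - 151 \left(- \frac{59}{10} + \frac{1}{10} \left(-1\right)\right) + \left(0 - 14\right) = - 151 \left(- \frac{59}{10} - \frac{1}{10}\right) + \left(0 - 14\right) = \left(-151\right) \left(-6\right) - 14 = 906 - 14 = 892$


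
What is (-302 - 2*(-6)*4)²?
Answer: 64516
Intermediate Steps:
(-302 - 2*(-6)*4)² = (-302 + 12*4)² = (-302 + 48)² = (-254)² = 64516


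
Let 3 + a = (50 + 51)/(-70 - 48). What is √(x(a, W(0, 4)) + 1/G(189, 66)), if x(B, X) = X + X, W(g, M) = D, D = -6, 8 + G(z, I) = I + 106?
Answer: I*√80647/82 ≈ 3.4632*I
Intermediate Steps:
G(z, I) = 98 + I (G(z, I) = -8 + (I + 106) = -8 + (106 + I) = 98 + I)
W(g, M) = -6
a = -455/118 (a = -3 + (50 + 51)/(-70 - 48) = -3 + 101/(-118) = -3 + 101*(-1/118) = -3 - 101/118 = -455/118 ≈ -3.8559)
x(B, X) = 2*X
√(x(a, W(0, 4)) + 1/G(189, 66)) = √(2*(-6) + 1/(98 + 66)) = √(-12 + 1/164) = √(-1967/164) = I*√80647/82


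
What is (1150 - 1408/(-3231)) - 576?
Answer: 1856002/3231 ≈ 574.44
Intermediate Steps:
(1150 - 1408/(-3231)) - 576 = (1150 - 1408*(-1/3231)) - 576 = (1150 + 1408/3231) - 576 = 3717058/3231 - 576 = 1856002/3231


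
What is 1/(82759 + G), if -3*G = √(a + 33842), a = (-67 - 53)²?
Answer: 744831/61641420487 + 3*√48242/61641420487 ≈ 1.2094e-5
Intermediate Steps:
a = 14400 (a = (-120)² = 14400)
G = -√48242/3 (G = -√(14400 + 33842)/3 = -√48242/3 ≈ -73.214)
1/(82759 + G) = 1/(82759 - √48242/3)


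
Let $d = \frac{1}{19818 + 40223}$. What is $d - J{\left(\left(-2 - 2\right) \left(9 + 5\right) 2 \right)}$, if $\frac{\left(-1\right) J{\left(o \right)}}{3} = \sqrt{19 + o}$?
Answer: $\frac{1}{60041} + 3 i \sqrt{93} \approx 1.6655 \cdot 10^{-5} + 28.931 i$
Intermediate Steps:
$J{\left(o \right)} = - 3 \sqrt{19 + o}$
$d = \frac{1}{60041} \approx 1.6655 \cdot 10^{-5}$
$d - J{\left(\left(-2 - 2\right) \left(9 + 5\right) 2 \right)} = \frac{1}{60041} - - 3 \sqrt{19 + \left(-2 - 2\right) \left(9 + 5\right) 2} = \frac{1}{60041} - - 3 \sqrt{19 + \left(-4\right) 14 \cdot 2} = \frac{1}{60041} - - 3 \sqrt{19 - 112} = \frac{1}{60041} - - 3 \sqrt{-93} = \frac{1}{60041} - - 3 i \sqrt{93} = \frac{1}{60041} + 3 i \sqrt{93}$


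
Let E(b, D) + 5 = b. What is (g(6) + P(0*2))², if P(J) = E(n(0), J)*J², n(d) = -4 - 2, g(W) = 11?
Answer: 121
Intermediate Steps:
n(d) = -6
E(b, D) = -5 + b
P(J) = -11*J² (P(J) = (-5 - 6)*J² = -11*J²)
(g(6) + P(0*2))² = (11 - 11*(0*2)²)² = (11 - 11*0²)² = (11 - 11*0)² = (11 + 0)² = 11² = 121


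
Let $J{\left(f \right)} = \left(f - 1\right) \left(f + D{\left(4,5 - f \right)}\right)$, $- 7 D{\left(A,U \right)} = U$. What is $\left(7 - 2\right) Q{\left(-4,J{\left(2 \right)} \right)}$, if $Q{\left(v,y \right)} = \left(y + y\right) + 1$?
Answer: $\frac{145}{7} \approx 20.714$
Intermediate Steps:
$D{\left(A,U \right)} = - \frac{U}{7}$
$J{\left(f \right)} = \left(-1 + f\right) \left(- \frac{5}{7} + \frac{8 f}{7}\right)$ ($J{\left(f \right)} = \left(f - 1\right) \left(f - \frac{5 - f}{7}\right) = \left(-1 + f\right) \left(f + \left(- \frac{5}{7} + \frac{f}{7}\right)\right) = \left(-1 + f\right) \left(- \frac{5}{7} + \frac{8 f}{7}\right)$)
$Q{\left(v,y \right)} = 1 + 2 y$ ($Q{\left(v,y \right)} = 2 y + 1 = 1 + 2 y$)
$\left(7 - 2\right) Q{\left(-4,J{\left(2 \right)} \right)} = \left(7 - 2\right) \left(1 + 2 \left(\frac{5}{7} - \frac{26}{7} + \frac{8 \cdot 2^{2}}{7}\right)\right) = 5 \left(1 + 2 \left(\frac{5}{7} - \frac{26}{7} + \frac{8}{7} \cdot 4\right)\right) = 5 \left(1 + 2 \left(\frac{5}{7} - \frac{26}{7} + \frac{32}{7}\right)\right) = 5 \left(1 + 2 \cdot \frac{11}{7}\right) = 5 \left(1 + \frac{22}{7}\right) = 5 \cdot \frac{29}{7} = \frac{145}{7}$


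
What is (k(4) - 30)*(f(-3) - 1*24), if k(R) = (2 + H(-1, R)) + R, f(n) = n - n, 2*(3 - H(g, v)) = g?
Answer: 492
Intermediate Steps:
H(g, v) = 3 - g/2
f(n) = 0
k(R) = 11/2 + R (k(R) = (2 + (3 - ½*(-1))) + R = (2 + (3 + ½)) + R = (2 + 7/2) + R = 11/2 + R)
(k(4) - 30)*(f(-3) - 1*24) = ((11/2 + 4) - 30)*(0 - 1*24) = (19/2 - 30)*(0 - 24) = -41/2*(-24) = 492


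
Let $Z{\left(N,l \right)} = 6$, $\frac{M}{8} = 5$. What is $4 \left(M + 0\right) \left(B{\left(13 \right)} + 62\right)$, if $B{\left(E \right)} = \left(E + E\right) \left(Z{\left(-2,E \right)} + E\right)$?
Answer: $88960$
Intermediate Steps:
$M = 40$ ($M = 8 \cdot 5 = 40$)
$B{\left(E \right)} = 2 E \left(6 + E\right)$ ($B{\left(E \right)} = \left(E + E\right) \left(6 + E\right) = 2 E \left(6 + E\right)$)
$4 \left(M + 0\right) \left(B{\left(13 \right)} + 62\right) = 4 \left(40 + 0\right) \left(2 \cdot 13 \left(6 + 13\right) + 62\right) = 4 \cdot 40 \left(2 \cdot 13 \cdot 19 + 62\right) = 160 \left(494 + 62\right) = 160 \cdot 556 = 88960$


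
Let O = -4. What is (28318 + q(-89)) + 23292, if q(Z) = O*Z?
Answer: 51966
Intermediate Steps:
q(Z) = -4*Z
(28318 + q(-89)) + 23292 = (28318 - 4*(-89)) + 23292 = (28318 + 356) + 23292 = 28674 + 23292 = 51966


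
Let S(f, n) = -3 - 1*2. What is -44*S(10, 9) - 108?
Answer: 112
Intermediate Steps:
S(f, n) = -5 (S(f, n) = -3 - 2 = -5)
-44*S(10, 9) - 108 = -44*(-5) - 108 = 220 - 108 = 112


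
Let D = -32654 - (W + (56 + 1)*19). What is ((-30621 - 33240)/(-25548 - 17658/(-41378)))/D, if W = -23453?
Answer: -440406743/1811882231004 ≈ -0.00024307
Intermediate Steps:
D = -10284 (D = -32654 - (-23453 + (56 + 1)*19) = -32654 - (-23453 + 57*19) = -32654 - (-23453 + 1083) = -32654 - 1*(-22370) = -32654 + 22370 = -10284)
((-30621 - 33240)/(-25548 - 17658/(-41378)))/D = ((-30621 - 33240)/(-25548 - 17658/(-41378)))/(-10284) = -63861/(-25548 - 17658*(-1/41378))*(-1/10284) = -63861/(-25548 + 8829/20689)*(-1/10284) = -63861/(-528553743/20689)*(-1/10284) = -63861*(-20689/528553743)*(-1/10284) = (440406743/176184581)*(-1/10284) = -440406743/1811882231004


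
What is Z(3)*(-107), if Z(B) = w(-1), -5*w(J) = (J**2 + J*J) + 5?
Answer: 749/5 ≈ 149.80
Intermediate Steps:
w(J) = -1 - 2*J**2/5 (w(J) = -((J**2 + J*J) + 5)/5 = -((J**2 + J**2) + 5)/5 = -(2*J**2 + 5)/5 = -(5 + 2*J**2)/5 = -1 - 2*J**2/5)
Z(B) = -7/5 (Z(B) = -1 - 2/5*(-1)**2 = -1 - 2/5*1 = -1 - 2/5 = -7/5)
Z(3)*(-107) = -7/5*(-107) = 749/5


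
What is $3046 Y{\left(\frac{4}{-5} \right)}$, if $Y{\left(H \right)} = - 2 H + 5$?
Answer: $\frac{100518}{5} \approx 20104.0$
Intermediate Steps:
$Y{\left(H \right)} = 5 - 2 H$
$3046 Y{\left(\frac{4}{-5} \right)} = 3046 \left(5 - 2 \frac{4}{-5}\right) = 3046 \left(5 - 2 \cdot 4 \left(- \frac{1}{5}\right)\right) = 3046 \left(5 - - \frac{8}{5}\right) = 3046 \left(5 + \frac{8}{5}\right) = 3046 \cdot \frac{33}{5} = \frac{100518}{5}$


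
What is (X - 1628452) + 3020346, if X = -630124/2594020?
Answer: 82059096449/58955 ≈ 1.3919e+6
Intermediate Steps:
X = -14321/58955 (X = -630124*1/2594020 = -14321/58955 ≈ -0.24291)
(X - 1628452) + 3020346 = (-14321/58955 - 1628452) + 3020346 = -96005401981/58955 + 3020346 = 82059096449/58955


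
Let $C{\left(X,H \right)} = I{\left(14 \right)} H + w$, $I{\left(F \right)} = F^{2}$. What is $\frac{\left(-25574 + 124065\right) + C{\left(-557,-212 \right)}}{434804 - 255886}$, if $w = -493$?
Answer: $\frac{28223}{89459} \approx 0.31549$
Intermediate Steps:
$C{\left(X,H \right)} = -493 + 196 H$ ($C{\left(X,H \right)} = 14^{2} H - 493 = 196 H - 493 = -493 + 196 H$)
$\frac{\left(-25574 + 124065\right) + C{\left(-557,-212 \right)}}{434804 - 255886} = \frac{\left(-25574 + 124065\right) + \left(-493 + 196 \left(-212\right)\right)}{434804 - 255886} = \frac{98491 - 42045}{178918} = \left(98491 - 42045\right) \frac{1}{178918} = 56446 \cdot \frac{1}{178918} = \frac{28223}{89459}$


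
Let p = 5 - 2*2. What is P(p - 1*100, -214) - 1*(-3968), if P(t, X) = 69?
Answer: 4037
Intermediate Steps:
p = 1 (p = 5 - 4 = 1)
P(p - 1*100, -214) - 1*(-3968) = 69 - 1*(-3968) = 69 + 3968 = 4037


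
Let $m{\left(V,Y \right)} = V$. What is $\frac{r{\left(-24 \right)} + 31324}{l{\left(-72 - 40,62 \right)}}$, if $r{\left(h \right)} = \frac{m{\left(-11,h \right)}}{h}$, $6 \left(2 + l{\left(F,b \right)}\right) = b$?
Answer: $\frac{751787}{200} \approx 3758.9$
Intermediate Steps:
$l{\left(F,b \right)} = -2 + \frac{b}{6}$
$r{\left(h \right)} = - \frac{11}{h}$
$\frac{r{\left(-24 \right)} + 31324}{l{\left(-72 - 40,62 \right)}} = \frac{- \frac{11}{-24} + 31324}{-2 + \frac{1}{6} \cdot 62} = \frac{\left(-11\right) \left(- \frac{1}{24}\right) + 31324}{-2 + \frac{31}{3}} = \frac{\frac{11}{24} + 31324}{\frac{25}{3}} = \frac{751787}{24} \cdot \frac{3}{25} = \frac{751787}{200}$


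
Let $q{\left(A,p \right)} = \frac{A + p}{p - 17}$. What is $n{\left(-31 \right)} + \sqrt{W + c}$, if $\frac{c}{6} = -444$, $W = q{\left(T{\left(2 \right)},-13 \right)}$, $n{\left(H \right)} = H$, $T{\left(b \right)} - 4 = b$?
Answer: $-31 + \frac{i \sqrt{2397390}}{30} \approx -31.0 + 51.612 i$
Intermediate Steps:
$T{\left(b \right)} = 4 + b$
$q{\left(A,p \right)} = \frac{A + p}{-17 + p}$
$W = \frac{7}{30}$ ($W = \frac{\left(4 + 2\right) - 13}{-17 - 13} = \frac{6 - 13}{-30} = \left(- \frac{1}{30}\right) \left(-7\right) = \frac{7}{30} \approx 0.23333$)
$c = -2664$ ($c = 6 \left(-444\right) = -2664$)
$n{\left(-31 \right)} + \sqrt{W + c} = -31 + \sqrt{\frac{7}{30} - 2664} = -31 + \sqrt{- \frac{79913}{30}} = -31 + \frac{i \sqrt{2397390}}{30}$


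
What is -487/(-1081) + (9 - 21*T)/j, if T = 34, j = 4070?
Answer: 243997/879934 ≈ 0.27729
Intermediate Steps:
-487/(-1081) + (9 - 21*T)/j = -487/(-1081) + (9 - 21*34)/4070 = -487*(-1/1081) + (9 - 714)*(1/4070) = 487/1081 - 705*1/4070 = 487/1081 - 141/814 = 243997/879934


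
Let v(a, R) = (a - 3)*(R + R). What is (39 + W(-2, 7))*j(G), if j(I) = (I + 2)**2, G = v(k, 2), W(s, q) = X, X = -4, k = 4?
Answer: 1260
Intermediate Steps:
v(a, R) = 2*R*(-3 + a) (v(a, R) = (-3 + a)*(2*R) = 2*R*(-3 + a))
W(s, q) = -4
G = 4 (G = 2*2*(-3 + 4) = 2*2*1 = 4)
j(I) = (2 + I)**2
(39 + W(-2, 7))*j(G) = (39 - 4)*(2 + 4)**2 = 35*6**2 = 35*36 = 1260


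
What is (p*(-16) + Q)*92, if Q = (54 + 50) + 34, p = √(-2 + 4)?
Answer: 12696 - 1472*√2 ≈ 10614.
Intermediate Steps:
p = √2 ≈ 1.4142
Q = 138 (Q = 104 + 34 = 138)
(p*(-16) + Q)*92 = (√2*(-16) + 138)*92 = (-16*√2 + 138)*92 = (138 - 16*√2)*92 = 12696 - 1472*√2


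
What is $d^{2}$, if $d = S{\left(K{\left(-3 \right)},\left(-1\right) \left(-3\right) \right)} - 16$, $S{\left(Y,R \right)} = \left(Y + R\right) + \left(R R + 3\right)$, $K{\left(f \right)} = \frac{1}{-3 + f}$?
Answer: $\frac{49}{36} \approx 1.3611$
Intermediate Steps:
$S{\left(Y,R \right)} = 3 + R + Y + R^{2}$ ($S{\left(Y,R \right)} = \left(R + Y\right) + \left(R^{2} + 3\right) = \left(R + Y\right) + \left(3 + R^{2}\right) = 3 + R + Y + R^{2}$)
$d = - \frac{7}{6}$ ($d = \left(3 - -3 + \frac{1}{-3 - 3} + \left(\left(-1\right) \left(-3\right)\right)^{2}\right) - 16 = \left(3 + 3 + \frac{1}{-6} + 3^{2}\right) - 16 = \left(3 + 3 - \frac{1}{6} + 9\right) - 16 = \frac{89}{6} - 16 = - \frac{7}{6} \approx -1.1667$)
$d^{2} = \left(- \frac{7}{6}\right)^{2} = \frac{49}{36}$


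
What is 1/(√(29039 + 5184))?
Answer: √34223/34223 ≈ 0.0054056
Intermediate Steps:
1/(√(29039 + 5184)) = 1/(√34223) = √34223/34223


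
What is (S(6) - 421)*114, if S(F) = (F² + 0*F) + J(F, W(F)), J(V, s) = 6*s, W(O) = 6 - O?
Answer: -43890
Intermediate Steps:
S(F) = 36 + F² - 6*F (S(F) = (F² + 0*F) + 6*(6 - F) = (F² + 0) + (36 - 6*F) = F² + (36 - 6*F) = 36 + F² - 6*F)
(S(6) - 421)*114 = ((36 + 6² - 6*6) - 421)*114 = ((36 + 36 - 36) - 421)*114 = (36 - 421)*114 = -385*114 = -43890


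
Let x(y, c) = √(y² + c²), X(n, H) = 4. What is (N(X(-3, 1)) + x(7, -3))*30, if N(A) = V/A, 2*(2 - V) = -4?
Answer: 30 + 30*√58 ≈ 258.47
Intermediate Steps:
V = 4 (V = 2 - ½*(-4) = 2 + 2 = 4)
x(y, c) = √(c² + y²)
N(A) = 4/A
(N(X(-3, 1)) + x(7, -3))*30 = (4/4 + √((-3)² + 7²))*30 = (4*(¼) + √(9 + 49))*30 = (1 + √58)*30 = 30 + 30*√58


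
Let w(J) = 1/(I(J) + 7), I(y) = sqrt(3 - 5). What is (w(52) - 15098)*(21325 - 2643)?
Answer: 18682*(-15098*sqrt(2) + 105685*I)/(sqrt(2) - 7*I) ≈ -2.8206e+8 - 518.03*I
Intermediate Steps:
I(y) = I*sqrt(2) (I(y) = sqrt(-2) = I*sqrt(2))
w(J) = 1/(7 + I*sqrt(2)) (w(J) = 1/(I*sqrt(2) + 7) = 1/(7 + I*sqrt(2)))
(w(52) - 15098)*(21325 - 2643) = ((7/51 - I*sqrt(2)/51) - 15098)*(21325 - 2643) = (-769991/51 - I*sqrt(2)/51)*18682 = -14384971862/51 - 18682*I*sqrt(2)/51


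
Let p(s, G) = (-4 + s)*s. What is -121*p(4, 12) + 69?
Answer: 69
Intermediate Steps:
p(s, G) = s*(-4 + s)
-121*p(4, 12) + 69 = -484*(-4 + 4) + 69 = -484*0 + 69 = -121*0 + 69 = 0 + 69 = 69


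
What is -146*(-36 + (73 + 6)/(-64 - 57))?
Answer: 647510/121 ≈ 5351.3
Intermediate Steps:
-146*(-36 + (73 + 6)/(-64 - 57)) = -146*(-36 + 79/(-121)) = -146*(-36 + 79*(-1/121)) = -146*(-36 - 79/121) = -146*(-4435/121) = 647510/121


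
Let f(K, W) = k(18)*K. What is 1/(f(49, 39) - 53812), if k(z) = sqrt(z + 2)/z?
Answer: -4358772/234554226859 - 441*sqrt(5)/234554226859 ≈ -1.8587e-5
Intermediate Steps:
k(z) = sqrt(2 + z)/z
f(K, W) = K*sqrt(5)/9 (f(K, W) = (sqrt(2 + 18)/18)*K = (sqrt(20)/18)*K = ((2*sqrt(5))/18)*K = (sqrt(5)/9)*K = K*sqrt(5)/9)
1/(f(49, 39) - 53812) = 1/((1/9)*49*sqrt(5) - 53812) = 1/(49*sqrt(5)/9 - 53812) = 1/(-53812 + 49*sqrt(5)/9)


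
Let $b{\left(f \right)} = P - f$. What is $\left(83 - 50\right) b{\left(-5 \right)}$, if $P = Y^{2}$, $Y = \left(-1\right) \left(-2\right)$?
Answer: $297$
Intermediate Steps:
$Y = 2$
$P = 4$ ($P = 2^{2} = 4$)
$b{\left(f \right)} = 4 - f$
$\left(83 - 50\right) b{\left(-5 \right)} = \left(83 - 50\right) \left(4 - -5\right) = 33 \left(4 + 5\right) = 33 \cdot 9 = 297$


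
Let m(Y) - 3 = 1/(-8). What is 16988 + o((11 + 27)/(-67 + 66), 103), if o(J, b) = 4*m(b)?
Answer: 33999/2 ≈ 17000.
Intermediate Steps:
m(Y) = 23/8 (m(Y) = 3 + 1/(-8) = 3 - ⅛ = 23/8)
o(J, b) = 23/2 (o(J, b) = 4*(23/8) = 23/2)
16988 + o((11 + 27)/(-67 + 66), 103) = 16988 + 23/2 = 33999/2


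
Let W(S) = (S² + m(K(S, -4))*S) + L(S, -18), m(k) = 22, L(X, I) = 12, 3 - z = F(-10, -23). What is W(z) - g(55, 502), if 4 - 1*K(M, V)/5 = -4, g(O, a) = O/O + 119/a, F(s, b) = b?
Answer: 631899/502 ≈ 1258.8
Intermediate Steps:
g(O, a) = 1 + 119/a
K(M, V) = 40 (K(M, V) = 20 - 5*(-4) = 20 + 20 = 40)
z = 26 (z = 3 - 1*(-23) = 3 + 23 = 26)
W(S) = 12 + S² + 22*S (W(S) = (S² + 22*S) + 12 = 12 + S² + 22*S)
W(z) - g(55, 502) = (12 + 26² + 22*26) - (119 + 502)/502 = (12 + 676 + 572) - 621/502 = 1260 - 1*621/502 = 1260 - 621/502 = 631899/502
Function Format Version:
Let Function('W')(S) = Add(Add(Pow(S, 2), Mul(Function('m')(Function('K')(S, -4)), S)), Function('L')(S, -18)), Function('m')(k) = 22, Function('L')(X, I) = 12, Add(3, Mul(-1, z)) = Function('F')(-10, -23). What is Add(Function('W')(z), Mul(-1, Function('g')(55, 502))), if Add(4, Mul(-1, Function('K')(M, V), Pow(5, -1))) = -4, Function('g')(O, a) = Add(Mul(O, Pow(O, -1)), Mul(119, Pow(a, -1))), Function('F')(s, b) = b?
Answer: Rational(631899, 502) ≈ 1258.8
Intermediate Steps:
Function('g')(O, a) = Add(1, Mul(119, Pow(a, -1)))
Function('K')(M, V) = 40 (Function('K')(M, V) = Add(20, Mul(-5, -4)) = Add(20, 20) = 40)
z = 26 (z = Add(3, Mul(-1, -23)) = Add(3, 23) = 26)
Function('W')(S) = Add(12, Pow(S, 2), Mul(22, S)) (Function('W')(S) = Add(Add(Pow(S, 2), Mul(22, S)), 12) = Add(12, Pow(S, 2), Mul(22, S)))
Add(Function('W')(z), Mul(-1, Function('g')(55, 502))) = Add(Add(12, Pow(26, 2), Mul(22, 26)), Mul(-1, Mul(Pow(502, -1), Add(119, 502)))) = Add(Add(12, 676, 572), Mul(-1, Mul(Rational(1, 502), 621))) = Add(1260, Mul(-1, Rational(621, 502))) = Add(1260, Rational(-621, 502)) = Rational(631899, 502)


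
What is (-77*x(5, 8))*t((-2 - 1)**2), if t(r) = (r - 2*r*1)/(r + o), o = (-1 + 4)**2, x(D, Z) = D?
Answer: 385/2 ≈ 192.50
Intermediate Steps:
o = 9 (o = 3**2 = 9)
t(r) = -r/(9 + r) (t(r) = (r - 2*r*1)/(r + 9) = (r - 2*r)/(9 + r) = (-r)/(9 + r) = -r/(9 + r))
(-77*x(5, 8))*t((-2 - 1)**2) = (-77*5)*(-(-2 - 1)**2/(9 + (-2 - 1)**2)) = -(-385)*(-3)**2/(9 + (-3)**2) = -(-385)*9/(9 + 9) = -(-385)*9/18 = -385*(-1/2) = 385/2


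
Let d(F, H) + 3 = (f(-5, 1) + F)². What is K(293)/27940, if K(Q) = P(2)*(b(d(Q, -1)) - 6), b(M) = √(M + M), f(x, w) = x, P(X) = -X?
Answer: 3/6985 - √165882/13970 ≈ -0.028725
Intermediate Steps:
d(F, H) = -3 + (-5 + F)²
b(M) = √2*√M (b(M) = √(2*M) = √2*√M)
K(Q) = 12 - 2*√2*√(-3 + (-5 + Q)²) (K(Q) = (-1*2)*(√2*√(-3 + (-5 + Q)²) - 6) = -2*(-6 + √2*√(-3 + (-5 + Q)²)) = 12 - 2*√2*√(-3 + (-5 + Q)²))
K(293)/27940 = (12 - 2*√(-6 + 2*(-5 + 293)²))/27940 = (12 - 2*√(-6 + 2*288²))*(1/27940) = (12 - 2*√(-6 + 2*82944))*(1/27940) = (12 - 2*√(-6 + 165888))*(1/27940) = (12 - 2*√165882)*(1/27940) = 3/6985 - √165882/13970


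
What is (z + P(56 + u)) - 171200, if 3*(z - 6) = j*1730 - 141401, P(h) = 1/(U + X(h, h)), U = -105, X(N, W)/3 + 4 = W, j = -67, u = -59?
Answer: -32377507/126 ≈ -2.5696e+5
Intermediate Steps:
X(N, W) = -12 + 3*W
P(h) = 1/(-117 + 3*h) (P(h) = 1/(-105 + (-12 + 3*h)) = 1/(-117 + 3*h))
z = -257293/3 (z = 6 + (-67*1730 - 141401)/3 = 6 + (-115910 - 141401)/3 = 6 + (⅓)*(-257311) = 6 - 257311/3 = -257293/3 ≈ -85764.)
(z + P(56 + u)) - 171200 = (-257293/3 + 1/(3*(-39 + (56 - 59)))) - 171200 = (-257293/3 + 1/(3*(-39 - 3))) - 171200 = (-257293/3 + (⅓)/(-42)) - 171200 = (-257293/3 + (⅓)*(-1/42)) - 171200 = (-257293/3 - 1/126) - 171200 = -10806307/126 - 171200 = -32377507/126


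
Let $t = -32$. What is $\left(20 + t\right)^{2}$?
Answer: $144$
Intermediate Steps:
$\left(20 + t\right)^{2} = \left(20 - 32\right)^{2} = \left(-12\right)^{2} = 144$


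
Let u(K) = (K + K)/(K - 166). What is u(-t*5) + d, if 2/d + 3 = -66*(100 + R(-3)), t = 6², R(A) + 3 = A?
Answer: 1116914/1073811 ≈ 1.0401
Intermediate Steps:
R(A) = -3 + A
t = 36
u(K) = 2*K/(-166 + K) (u(K) = (2*K)/(-166 + K) = 2*K/(-166 + K))
d = -2/6207 (d = 2/(-3 - 66*(100 + (-3 - 3))) = 2/(-3 - 66*(100 - 6)) = 2/(-3 - 66*94) = 2/(-3 - 6204) = 2/(-6207) = 2*(-1/6207) = -2/6207 ≈ -0.00032222)
u(-t*5) + d = 2*(-1*36*5)/(-166 - 1*36*5) - 2/6207 = 2*(-36*5)/(-166 - 36*5) - 2/6207 = 2*(-180)/(-166 - 180) - 2/6207 = 2*(-180)/(-346) - 2/6207 = 2*(-180)*(-1/346) - 2/6207 = 180/173 - 2/6207 = 1116914/1073811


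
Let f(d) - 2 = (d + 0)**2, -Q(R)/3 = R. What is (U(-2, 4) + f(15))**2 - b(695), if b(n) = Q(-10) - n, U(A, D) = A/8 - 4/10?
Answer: 20759729/400 ≈ 51899.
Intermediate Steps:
Q(R) = -3*R
U(A, D) = -2/5 + A/8 (U(A, D) = A*(1/8) - 4*1/10 = A/8 - 2/5 = -2/5 + A/8)
f(d) = 2 + d**2 (f(d) = 2 + (d + 0)**2 = 2 + d**2)
b(n) = 30 - n (b(n) = -3*(-10) - n = 30 - n)
(U(-2, 4) + f(15))**2 - b(695) = ((-2/5 + (1/8)*(-2)) + (2 + 15**2))**2 - (30 - 1*695) = ((-2/5 - 1/4) + (2 + 225))**2 - (30 - 695) = (-13/20 + 227)**2 - 1*(-665) = (4527/20)**2 + 665 = 20493729/400 + 665 = 20759729/400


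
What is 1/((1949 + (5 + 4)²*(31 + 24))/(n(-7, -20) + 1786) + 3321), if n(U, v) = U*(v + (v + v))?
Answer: 1103/3666265 ≈ 0.00030085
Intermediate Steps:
n(U, v) = 3*U*v (n(U, v) = U*(v + 2*v) = U*(3*v) = 3*U*v)
1/((1949 + (5 + 4)²*(31 + 24))/(n(-7, -20) + 1786) + 3321) = 1/((1949 + (5 + 4)²*(31 + 24))/(3*(-7)*(-20) + 1786) + 3321) = 1/((1949 + 9²*55)/(420 + 1786) + 3321) = 1/((1949 + 81*55)/2206 + 3321) = 1/((1949 + 4455)*(1/2206) + 3321) = 1/(6404*(1/2206) + 3321) = 1/(3202/1103 + 3321) = 1/(3666265/1103) = 1103/3666265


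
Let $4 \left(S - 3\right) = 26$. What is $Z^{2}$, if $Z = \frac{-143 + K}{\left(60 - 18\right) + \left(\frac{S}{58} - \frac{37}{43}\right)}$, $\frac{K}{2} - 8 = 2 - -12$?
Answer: $\frac{243850291344}{42444652441} \approx 5.7451$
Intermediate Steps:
$S = \frac{19}{2}$ ($S = 3 + \frac{1}{4} \cdot 26 = 3 + \frac{13}{2} = \frac{19}{2} \approx 9.5$)
$K = 44$ ($K = 16 + 2 \left(2 - -12\right) = 16 + 2 \left(2 + 12\right) = 16 + 2 \cdot 14 = 16 + 28 = 44$)
$Z = - \frac{493812}{206021}$ ($Z = \frac{-143 + 44}{\left(60 - 18\right) + \left(\frac{19}{2 \cdot 58} - \frac{37}{43}\right)} = - \frac{99}{\left(60 - 18\right) + \left(\frac{19}{2} \cdot \frac{1}{58} - \frac{37}{43}\right)} = - \frac{99}{42 + \left(\frac{19}{116} - \frac{37}{43}\right)} = - \frac{99}{42 - \frac{3475}{4988}} = - \frac{99}{\frac{206021}{4988}} = \left(-99\right) \frac{4988}{206021} = - \frac{493812}{206021} \approx -2.3969$)
$Z^{2} = \left(- \frac{493812}{206021}\right)^{2} = \frac{243850291344}{42444652441}$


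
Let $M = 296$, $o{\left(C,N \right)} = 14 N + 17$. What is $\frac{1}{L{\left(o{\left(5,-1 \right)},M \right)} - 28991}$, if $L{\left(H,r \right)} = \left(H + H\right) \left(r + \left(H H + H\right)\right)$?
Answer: $- \frac{1}{27143} \approx -3.6842 \cdot 10^{-5}$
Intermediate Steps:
$o{\left(C,N \right)} = 17 + 14 N$
$L{\left(H,r \right)} = 2 H \left(H + r + H^{2}\right)$ ($L{\left(H,r \right)} = 2 H \left(r + \left(H^{2} + H\right)\right) = 2 H \left(r + \left(H + H^{2}\right)\right) = 2 H \left(H + r + H^{2}\right)$)
$\frac{1}{L{\left(o{\left(5,-1 \right)},M \right)} - 28991} = \frac{1}{2 \left(17 + 14 \left(-1\right)\right) \left(\left(17 + 14 \left(-1\right)\right) + 296 + \left(17 + 14 \left(-1\right)\right)^{2}\right) - 28991} = \frac{1}{2 \left(17 - 14\right) \left(\left(17 - 14\right) + 296 + \left(17 - 14\right)^{2}\right) - 28991} = \frac{1}{2 \cdot 3 \left(3 + 296 + 3^{2}\right) - 28991} = \frac{1}{2 \cdot 3 \left(3 + 296 + 9\right) - 28991} = \frac{1}{2 \cdot 3 \cdot 308 - 28991} = \frac{1}{1848 - 28991} = \frac{1}{-27143} = - \frac{1}{27143}$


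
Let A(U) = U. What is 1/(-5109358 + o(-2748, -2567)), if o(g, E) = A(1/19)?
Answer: -19/97077801 ≈ -1.9572e-7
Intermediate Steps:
o(g, E) = 1/19
1/(-5109358 + o(-2748, -2567)) = 1/(-5109358 + 1/19) = 1/(-97077801/19) = -19/97077801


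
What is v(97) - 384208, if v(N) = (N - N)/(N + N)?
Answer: -384208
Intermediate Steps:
v(N) = 0 (v(N) = 0/((2*N)) = 0*(1/(2*N)) = 0)
v(97) - 384208 = 0 - 384208 = -384208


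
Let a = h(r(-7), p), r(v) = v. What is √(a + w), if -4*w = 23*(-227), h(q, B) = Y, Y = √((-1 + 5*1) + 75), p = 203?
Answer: √(5221 + 4*√79)/2 ≈ 36.251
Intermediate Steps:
Y = √79 (Y = √((-1 + 5) + 75) = √(4 + 75) = √79 ≈ 8.8882)
h(q, B) = √79
a = √79 ≈ 8.8882
w = 5221/4 (w = -23*(-227)/4 = -¼*(-5221) = 5221/4 ≈ 1305.3)
√(a + w) = √(√79 + 5221/4) = √(5221/4 + √79)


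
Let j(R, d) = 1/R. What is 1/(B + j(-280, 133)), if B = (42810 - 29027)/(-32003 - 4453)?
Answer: -13020/4969 ≈ -2.6202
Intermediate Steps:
B = -1969/5208 (B = 13783/(-36456) = 13783*(-1/36456) = -1969/5208 ≈ -0.37807)
1/(B + j(-280, 133)) = 1/(-1969/5208 + 1/(-280)) = 1/(-1969/5208 - 1/280) = 1/(-4969/13020) = -13020/4969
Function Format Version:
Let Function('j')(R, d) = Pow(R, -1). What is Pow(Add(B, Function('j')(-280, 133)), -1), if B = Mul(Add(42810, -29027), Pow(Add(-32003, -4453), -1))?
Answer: Rational(-13020, 4969) ≈ -2.6202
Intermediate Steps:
B = Rational(-1969, 5208) (B = Mul(13783, Pow(-36456, -1)) = Mul(13783, Rational(-1, 36456)) = Rational(-1969, 5208) ≈ -0.37807)
Pow(Add(B, Function('j')(-280, 133)), -1) = Pow(Add(Rational(-1969, 5208), Pow(-280, -1)), -1) = Pow(Add(Rational(-1969, 5208), Rational(-1, 280)), -1) = Pow(Rational(-4969, 13020), -1) = Rational(-13020, 4969)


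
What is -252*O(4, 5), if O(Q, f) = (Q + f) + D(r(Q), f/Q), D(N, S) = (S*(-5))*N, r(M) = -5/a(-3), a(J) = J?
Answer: 357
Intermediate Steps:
r(M) = 5/3 (r(M) = -5/(-3) = -5*(-⅓) = 5/3)
D(N, S) = -5*N*S (D(N, S) = (-5*S)*N = -5*N*S)
O(Q, f) = Q + f - 25*f/(3*Q) (O(Q, f) = (Q + f) - 5*5/3*f/Q = (Q + f) - 25*f/(3*Q) = Q + f - 25*f/(3*Q))
-252*O(4, 5) = -252*(4 + 5 - 25/3*5/4) = -252*(4 + 5 - 25/3*5*¼) = -252*(4 + 5 - 125/12) = -252*(-17/12) = 357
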